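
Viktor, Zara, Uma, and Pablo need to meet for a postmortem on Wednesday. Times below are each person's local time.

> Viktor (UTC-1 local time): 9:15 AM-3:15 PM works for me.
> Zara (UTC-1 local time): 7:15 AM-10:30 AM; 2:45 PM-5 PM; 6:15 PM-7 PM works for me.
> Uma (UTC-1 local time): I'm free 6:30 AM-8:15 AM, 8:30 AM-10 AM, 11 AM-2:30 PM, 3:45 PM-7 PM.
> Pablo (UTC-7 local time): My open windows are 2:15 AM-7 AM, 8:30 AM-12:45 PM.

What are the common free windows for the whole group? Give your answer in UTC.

Viktor in UTC: 10:15-16:15 (add 1h to convert from UTC-1).
Zara in UTC: 08:15-11:30, 15:45-18:00, 19:15-20:00 (add 1h to convert from UTC-1).
Uma in UTC: 07:30-09:15, 09:30-11:00, 12:00-15:30, 16:45-20:00 (add 1h to convert from UTC-1).
Pablo in UTC: 09:15-14:00, 15:30-19:45 (add 7h to convert from UTC-7).
Viktor ∩ Zara: 10:15-11:30, 15:45-16:15.
Viktor ∩ Zara ∩ Uma: 10:15-11:00.
Viktor ∩ Zara ∩ Uma ∩ Pablo: 10:15-11:00.

10:15-11:00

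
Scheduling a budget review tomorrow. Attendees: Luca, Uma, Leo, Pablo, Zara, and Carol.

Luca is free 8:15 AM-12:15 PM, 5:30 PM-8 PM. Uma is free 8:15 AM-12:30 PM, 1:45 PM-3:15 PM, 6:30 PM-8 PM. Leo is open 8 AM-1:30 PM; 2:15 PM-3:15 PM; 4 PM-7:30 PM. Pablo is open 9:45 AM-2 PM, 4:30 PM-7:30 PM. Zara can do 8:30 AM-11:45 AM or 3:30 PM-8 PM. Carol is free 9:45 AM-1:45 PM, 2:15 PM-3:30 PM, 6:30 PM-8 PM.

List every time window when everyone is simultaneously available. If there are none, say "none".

Luca ∩ Uma: 08:15-12:15, 18:30-20:00.
Luca ∩ Uma ∩ Leo: 08:15-12:15, 18:30-19:30.
Luca ∩ Uma ∩ Leo ∩ Pablo: 09:45-12:15, 18:30-19:30.
Luca ∩ Uma ∩ Leo ∩ Pablo ∩ Zara: 09:45-11:45, 18:30-19:30.
Luca ∩ Uma ∩ Leo ∩ Pablo ∩ Zara ∩ Carol: 09:45-11:45, 18:30-19:30.

09:45-11:45, 18:30-19:30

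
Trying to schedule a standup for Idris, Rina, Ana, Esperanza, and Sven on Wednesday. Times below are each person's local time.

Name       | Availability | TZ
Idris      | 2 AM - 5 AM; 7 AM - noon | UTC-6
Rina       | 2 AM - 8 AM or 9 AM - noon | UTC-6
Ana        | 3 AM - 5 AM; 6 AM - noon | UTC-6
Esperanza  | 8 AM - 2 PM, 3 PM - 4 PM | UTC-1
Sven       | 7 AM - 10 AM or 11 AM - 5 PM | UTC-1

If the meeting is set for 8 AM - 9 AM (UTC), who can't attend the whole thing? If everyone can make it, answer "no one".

Idris in UTC: 08:00-11:00, 13:00-18:00 (add 6h to convert from UTC-6).
Rina in UTC: 08:00-14:00, 15:00-18:00 (add 6h to convert from UTC-6).
Ana in UTC: 09:00-11:00, 12:00-18:00 (add 6h to convert from UTC-6).
Esperanza in UTC: 09:00-15:00, 16:00-17:00 (add 1h to convert from UTC-1).
Sven in UTC: 08:00-11:00, 12:00-18:00 (add 1h to convert from UTC-1).
Idris: free for 08:00-09:00. Rina: free for 08:00-09:00. Ana: not fully free for 08:00-09:00. Esperanza: not fully free for 08:00-09:00. Sven: free for 08:00-09:00.

Ana, Esperanza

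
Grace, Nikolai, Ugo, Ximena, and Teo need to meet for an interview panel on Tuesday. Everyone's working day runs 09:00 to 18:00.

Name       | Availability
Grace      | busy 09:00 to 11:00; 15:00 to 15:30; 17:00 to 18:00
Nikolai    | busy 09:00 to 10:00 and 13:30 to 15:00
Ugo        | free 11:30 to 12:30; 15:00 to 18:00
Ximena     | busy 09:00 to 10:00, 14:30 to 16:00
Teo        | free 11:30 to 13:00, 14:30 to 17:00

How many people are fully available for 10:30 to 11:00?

2

Grace free: 11:00-15:00, 15:30-17:00 (invert busy blocks within the working day).
Nikolai free: 10:00-13:30, 15:00-18:00 (invert busy blocks within the working day).
Ugo free: 11:30-12:30, 15:00-18:00.
Ximena free: 10:00-14:30, 16:00-18:00 (invert busy blocks within the working day).
Teo free: 11:30-13:00, 14:30-17:00.
Nikolai and Ximena can make the full 10:30-11:00 slot — that's 2.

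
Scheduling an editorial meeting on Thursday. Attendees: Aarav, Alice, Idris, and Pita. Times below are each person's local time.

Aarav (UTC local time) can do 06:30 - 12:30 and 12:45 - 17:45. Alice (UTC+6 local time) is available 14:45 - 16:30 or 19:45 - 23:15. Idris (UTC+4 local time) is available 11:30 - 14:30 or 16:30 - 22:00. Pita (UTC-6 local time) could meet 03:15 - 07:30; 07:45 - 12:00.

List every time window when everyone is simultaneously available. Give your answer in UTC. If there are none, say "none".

09:15-10:30, 13:45-17:15

Aarav in UTC: 06:30-12:30, 12:45-17:45.
Alice in UTC: 08:45-10:30, 13:45-17:15 (subtract 6h to convert from UTC+6).
Idris in UTC: 07:30-10:30, 12:30-18:00 (subtract 4h to convert from UTC+4).
Pita in UTC: 09:15-13:30, 13:45-18:00 (add 6h to convert from UTC-6).
Aarav ∩ Alice: 08:45-10:30, 13:45-17:15.
Aarav ∩ Alice ∩ Idris: 08:45-10:30, 13:45-17:15.
Aarav ∩ Alice ∩ Idris ∩ Pita: 09:15-10:30, 13:45-17:15.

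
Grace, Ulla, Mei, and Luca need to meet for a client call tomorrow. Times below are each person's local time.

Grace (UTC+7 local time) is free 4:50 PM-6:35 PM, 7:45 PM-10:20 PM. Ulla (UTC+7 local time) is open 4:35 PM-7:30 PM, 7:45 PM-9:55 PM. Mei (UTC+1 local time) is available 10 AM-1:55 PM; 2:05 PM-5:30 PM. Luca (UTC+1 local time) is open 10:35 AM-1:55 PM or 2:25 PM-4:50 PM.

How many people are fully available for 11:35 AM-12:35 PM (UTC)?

2

Grace in UTC: 09:50-11:35, 12:45-15:20 (subtract 7h to convert from UTC+7).
Ulla in UTC: 09:35-12:30, 12:45-14:55 (subtract 7h to convert from UTC+7).
Mei in UTC: 09:00-12:55, 13:05-16:30 (subtract 1h to convert from UTC+1).
Luca in UTC: 09:35-12:55, 13:25-15:50 (subtract 1h to convert from UTC+1).
Mei and Luca can make the full 11:35-12:35 slot — that's 2.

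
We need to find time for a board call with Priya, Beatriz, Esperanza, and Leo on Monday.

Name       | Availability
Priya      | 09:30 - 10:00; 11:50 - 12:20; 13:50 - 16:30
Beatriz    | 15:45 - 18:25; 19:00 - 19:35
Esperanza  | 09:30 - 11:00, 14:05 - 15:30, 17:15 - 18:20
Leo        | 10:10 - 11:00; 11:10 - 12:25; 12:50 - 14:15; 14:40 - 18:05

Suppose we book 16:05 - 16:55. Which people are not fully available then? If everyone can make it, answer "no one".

Esperanza, Priya

Priya: not fully free for 16:05-16:55. Beatriz: free for 16:05-16:55. Esperanza: not fully free for 16:05-16:55. Leo: free for 16:05-16:55.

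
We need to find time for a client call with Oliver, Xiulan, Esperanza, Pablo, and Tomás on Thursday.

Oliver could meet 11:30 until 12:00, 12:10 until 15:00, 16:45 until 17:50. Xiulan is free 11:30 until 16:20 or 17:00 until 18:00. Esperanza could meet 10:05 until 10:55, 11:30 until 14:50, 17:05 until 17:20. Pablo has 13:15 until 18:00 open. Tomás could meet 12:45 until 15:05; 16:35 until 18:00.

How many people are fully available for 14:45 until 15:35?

Xiulan and Pablo can make the full 14:45-15:35 slot — that's 2.

2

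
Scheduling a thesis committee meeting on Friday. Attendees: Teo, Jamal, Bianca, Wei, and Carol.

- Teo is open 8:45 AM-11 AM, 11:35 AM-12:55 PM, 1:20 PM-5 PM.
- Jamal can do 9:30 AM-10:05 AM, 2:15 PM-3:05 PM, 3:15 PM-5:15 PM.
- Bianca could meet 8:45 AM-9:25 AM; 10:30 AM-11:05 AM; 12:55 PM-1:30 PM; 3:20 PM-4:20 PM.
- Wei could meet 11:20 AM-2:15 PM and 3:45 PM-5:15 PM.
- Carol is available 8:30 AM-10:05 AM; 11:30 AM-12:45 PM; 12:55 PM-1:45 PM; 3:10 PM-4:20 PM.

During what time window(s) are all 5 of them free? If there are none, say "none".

15:45-16:20

Teo ∩ Jamal: 09:30-10:05, 14:15-15:05, 15:15-17:00.
Teo ∩ Jamal ∩ Bianca: 15:20-16:20.
Teo ∩ Jamal ∩ Bianca ∩ Wei: 15:45-16:20.
Teo ∩ Jamal ∩ Bianca ∩ Wei ∩ Carol: 15:45-16:20.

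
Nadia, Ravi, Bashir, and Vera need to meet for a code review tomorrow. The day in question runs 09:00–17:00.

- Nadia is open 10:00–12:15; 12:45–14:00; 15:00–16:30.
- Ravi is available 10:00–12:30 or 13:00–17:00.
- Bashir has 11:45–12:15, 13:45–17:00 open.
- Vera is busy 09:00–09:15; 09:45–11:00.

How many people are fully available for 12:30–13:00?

Nadia free: 10:00-12:15, 12:45-14:00, 15:00-16:30.
Ravi free: 10:00-12:30, 13:00-17:00.
Bashir free: 11:45-12:15, 13:45-17:00.
Vera free: 09:15-09:45, 11:00-17:00 (invert busy blocks within the working day).
Vera can make the full 12:30-13:00 slot — that's 1.

1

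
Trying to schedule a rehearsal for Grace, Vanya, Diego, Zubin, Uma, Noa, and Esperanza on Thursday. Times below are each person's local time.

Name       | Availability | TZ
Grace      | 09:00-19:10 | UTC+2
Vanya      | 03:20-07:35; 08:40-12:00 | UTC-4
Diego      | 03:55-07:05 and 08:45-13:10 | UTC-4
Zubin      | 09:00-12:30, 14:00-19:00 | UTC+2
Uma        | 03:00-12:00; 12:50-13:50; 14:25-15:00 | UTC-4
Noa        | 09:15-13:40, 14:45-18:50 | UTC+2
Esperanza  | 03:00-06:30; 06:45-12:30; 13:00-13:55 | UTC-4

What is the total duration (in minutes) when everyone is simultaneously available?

Grace in UTC: 07:00-17:10 (subtract 2h to convert from UTC+2).
Vanya in UTC: 07:20-11:35, 12:40-16:00 (add 4h to convert from UTC-4).
Diego in UTC: 07:55-11:05, 12:45-17:10 (add 4h to convert from UTC-4).
Zubin in UTC: 07:00-10:30, 12:00-17:00 (subtract 2h to convert from UTC+2).
Uma in UTC: 07:00-16:00, 16:50-17:50, 18:25-19:00 (add 4h to convert from UTC-4).
Noa in UTC: 07:15-11:40, 12:45-16:50 (subtract 2h to convert from UTC+2).
Esperanza in UTC: 07:00-10:30, 10:45-16:30, 17:00-17:55 (add 4h to convert from UTC-4).
Grace ∩ Vanya: 07:20-11:35, 12:40-16:00.
Grace ∩ Vanya ∩ Diego: 07:55-11:05, 12:45-16:00.
Grace ∩ Vanya ∩ Diego ∩ Zubin: 07:55-10:30, 12:45-16:00.
Grace ∩ Vanya ∩ Diego ∩ Zubin ∩ Uma: 07:55-10:30, 12:45-16:00.
Grace ∩ Vanya ∩ Diego ∩ Zubin ∩ Uma ∩ Noa: 07:55-10:30, 12:45-16:00.
Grace ∩ Vanya ∩ Diego ∩ Zubin ∩ Uma ∩ Noa ∩ Esperanza: 07:55-10:30, 12:45-16:00.
So the common availability across everyone is 07:55-10:30, 12:45-16:00.
Summing the common windows: 155 + 195 = 350 minutes.

350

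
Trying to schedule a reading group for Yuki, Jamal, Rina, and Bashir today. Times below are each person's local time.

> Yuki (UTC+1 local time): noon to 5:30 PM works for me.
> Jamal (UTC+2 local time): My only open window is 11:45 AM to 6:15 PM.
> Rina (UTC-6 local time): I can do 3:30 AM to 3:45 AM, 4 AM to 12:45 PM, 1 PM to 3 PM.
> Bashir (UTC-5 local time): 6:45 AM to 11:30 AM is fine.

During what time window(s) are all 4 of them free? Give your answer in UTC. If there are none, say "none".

Yuki in UTC: 11:00-16:30 (subtract 1h to convert from UTC+1).
Jamal in UTC: 09:45-16:15 (subtract 2h to convert from UTC+2).
Rina in UTC: 09:30-09:45, 10:00-18:45, 19:00-21:00 (add 6h to convert from UTC-6).
Bashir in UTC: 11:45-16:30 (add 5h to convert from UTC-5).
Yuki ∩ Jamal: 11:00-16:15.
Yuki ∩ Jamal ∩ Rina: 11:00-16:15.
Yuki ∩ Jamal ∩ Rina ∩ Bashir: 11:45-16:15.
So the common availability across everyone is 11:45-16:15.

11:45-16:15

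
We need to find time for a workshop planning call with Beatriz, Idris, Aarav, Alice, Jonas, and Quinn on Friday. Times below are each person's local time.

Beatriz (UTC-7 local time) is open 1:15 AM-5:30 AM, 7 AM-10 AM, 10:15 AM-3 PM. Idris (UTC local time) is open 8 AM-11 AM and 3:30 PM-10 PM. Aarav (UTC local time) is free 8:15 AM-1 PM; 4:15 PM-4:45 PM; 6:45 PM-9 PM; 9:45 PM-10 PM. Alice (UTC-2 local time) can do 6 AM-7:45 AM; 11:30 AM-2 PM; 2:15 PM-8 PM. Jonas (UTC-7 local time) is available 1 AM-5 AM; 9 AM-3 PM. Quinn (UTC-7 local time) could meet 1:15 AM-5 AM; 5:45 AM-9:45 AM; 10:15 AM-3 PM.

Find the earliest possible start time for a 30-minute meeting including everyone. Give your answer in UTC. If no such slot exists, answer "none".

08:15

Beatriz in UTC: 08:15-12:30, 14:00-17:00, 17:15-22:00 (add 7h to convert from UTC-7).
Idris in UTC: 08:00-11:00, 15:30-22:00.
Aarav in UTC: 08:15-13:00, 16:15-16:45, 18:45-21:00, 21:45-22:00.
Alice in UTC: 08:00-09:45, 13:30-16:00, 16:15-22:00 (add 2h to convert from UTC-2).
Jonas in UTC: 08:00-12:00, 16:00-22:00 (add 7h to convert from UTC-7).
Quinn in UTC: 08:15-12:00, 12:45-16:45, 17:15-22:00 (add 7h to convert from UTC-7).
Beatriz ∩ Idris: 08:15-11:00, 15:30-17:00, 17:15-22:00.
Beatriz ∩ Idris ∩ Aarav: 08:15-11:00, 16:15-16:45, 18:45-21:00, 21:45-22:00.
Beatriz ∩ Idris ∩ Aarav ∩ Alice: 08:15-09:45, 16:15-16:45, 18:45-21:00, 21:45-22:00.
Beatriz ∩ Idris ∩ Aarav ∩ Alice ∩ Jonas: 08:15-09:45, 16:15-16:45, 18:45-21:00, 21:45-22:00.
Beatriz ∩ Idris ∩ Aarav ∩ Alice ∩ Jonas ∩ Quinn: 08:15-09:45, 16:15-16:45, 18:45-21:00, 21:45-22:00.
The first common window of at least 30 minutes is 08:15-09:45, so the earliest start is 08:15.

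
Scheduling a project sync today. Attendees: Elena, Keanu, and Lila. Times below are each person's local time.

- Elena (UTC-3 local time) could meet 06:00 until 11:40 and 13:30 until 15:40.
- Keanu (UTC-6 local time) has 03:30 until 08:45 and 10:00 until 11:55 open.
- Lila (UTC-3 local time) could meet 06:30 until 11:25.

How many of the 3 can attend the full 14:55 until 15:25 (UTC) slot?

Elena in UTC: 09:00-14:40, 16:30-18:40 (add 3h to convert from UTC-3).
Keanu in UTC: 09:30-14:45, 16:00-17:55 (add 6h to convert from UTC-6).
Lila in UTC: 09:30-14:25 (add 3h to convert from UTC-3).
nobody can make the full 14:55-15:25 slot — that's 0.

0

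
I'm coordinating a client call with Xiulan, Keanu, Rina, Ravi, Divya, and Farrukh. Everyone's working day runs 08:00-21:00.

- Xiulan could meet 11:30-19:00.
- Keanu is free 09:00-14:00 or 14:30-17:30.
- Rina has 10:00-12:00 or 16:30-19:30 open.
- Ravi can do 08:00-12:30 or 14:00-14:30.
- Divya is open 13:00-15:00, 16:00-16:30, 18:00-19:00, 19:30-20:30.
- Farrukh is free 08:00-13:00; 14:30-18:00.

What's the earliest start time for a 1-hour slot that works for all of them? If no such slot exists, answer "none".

Xiulan ∩ Keanu: 11:30-14:00, 14:30-17:30.
Xiulan ∩ Keanu ∩ Rina: 11:30-12:00, 16:30-17:30.
Xiulan ∩ Keanu ∩ Rina ∩ Ravi: 11:30-12:00.
Xiulan ∩ Keanu ∩ Rina ∩ Ravi ∩ Divya: ∅.
Xiulan ∩ Keanu ∩ Rina ∩ Ravi ∩ Divya ∩ Farrukh: ∅.
There is no time when everyone is free.
No common window is at least 60 minutes long.

none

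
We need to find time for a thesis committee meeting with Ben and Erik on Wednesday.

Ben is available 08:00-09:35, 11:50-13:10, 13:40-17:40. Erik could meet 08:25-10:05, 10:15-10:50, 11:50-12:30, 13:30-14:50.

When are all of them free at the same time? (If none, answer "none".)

08:25-09:35, 11:50-12:30, 13:40-14:50

Ben ∩ Erik: 08:25-09:35, 11:50-12:30, 13:40-14:50.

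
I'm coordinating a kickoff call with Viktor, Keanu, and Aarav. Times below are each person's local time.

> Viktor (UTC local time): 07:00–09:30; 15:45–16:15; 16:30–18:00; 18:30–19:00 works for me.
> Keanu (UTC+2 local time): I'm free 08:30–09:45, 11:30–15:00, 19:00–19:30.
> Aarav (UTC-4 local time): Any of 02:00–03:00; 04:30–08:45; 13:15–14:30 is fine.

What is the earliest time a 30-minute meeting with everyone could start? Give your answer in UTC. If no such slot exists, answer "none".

none

Viktor in UTC: 07:00-09:30, 15:45-16:15, 16:30-18:00, 18:30-19:00.
Keanu in UTC: 06:30-07:45, 09:30-13:00, 17:00-17:30 (subtract 2h to convert from UTC+2).
Aarav in UTC: 06:00-07:00, 08:30-12:45, 17:15-18:30 (add 4h to convert from UTC-4).
Viktor ∩ Keanu: 07:00-07:45, 17:00-17:30.
Viktor ∩ Keanu ∩ Aarav: 17:15-17:30.
No common window is at least 30 minutes long.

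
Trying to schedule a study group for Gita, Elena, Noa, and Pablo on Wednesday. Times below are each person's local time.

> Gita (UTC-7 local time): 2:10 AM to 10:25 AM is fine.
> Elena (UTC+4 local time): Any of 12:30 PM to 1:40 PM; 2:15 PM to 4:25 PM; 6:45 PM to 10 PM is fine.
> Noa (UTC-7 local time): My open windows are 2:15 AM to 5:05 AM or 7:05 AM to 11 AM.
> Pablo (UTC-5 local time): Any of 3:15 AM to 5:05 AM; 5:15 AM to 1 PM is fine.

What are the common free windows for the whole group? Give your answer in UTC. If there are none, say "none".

09:15-09:40, 10:15-12:05, 14:45-17:25

Gita in UTC: 09:10-17:25 (add 7h to convert from UTC-7).
Elena in UTC: 08:30-09:40, 10:15-12:25, 14:45-18:00 (subtract 4h to convert from UTC+4).
Noa in UTC: 09:15-12:05, 14:05-18:00 (add 7h to convert from UTC-7).
Pablo in UTC: 08:15-10:05, 10:15-18:00 (add 5h to convert from UTC-5).
Gita ∩ Elena: 09:10-09:40, 10:15-12:25, 14:45-17:25.
Gita ∩ Elena ∩ Noa: 09:15-09:40, 10:15-12:05, 14:45-17:25.
Gita ∩ Elena ∩ Noa ∩ Pablo: 09:15-09:40, 10:15-12:05, 14:45-17:25.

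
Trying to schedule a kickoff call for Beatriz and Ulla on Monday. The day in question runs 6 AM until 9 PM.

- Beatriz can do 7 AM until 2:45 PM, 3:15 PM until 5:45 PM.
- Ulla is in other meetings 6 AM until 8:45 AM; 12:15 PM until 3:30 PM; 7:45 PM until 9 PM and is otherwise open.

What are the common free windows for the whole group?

08:45-12:15, 15:30-17:45

Beatriz free: 07:00-14:45, 15:15-17:45.
Ulla free: 08:45-12:15, 15:30-19:45 (invert busy blocks within the working day).
Beatriz ∩ Ulla: 08:45-12:15, 15:30-17:45.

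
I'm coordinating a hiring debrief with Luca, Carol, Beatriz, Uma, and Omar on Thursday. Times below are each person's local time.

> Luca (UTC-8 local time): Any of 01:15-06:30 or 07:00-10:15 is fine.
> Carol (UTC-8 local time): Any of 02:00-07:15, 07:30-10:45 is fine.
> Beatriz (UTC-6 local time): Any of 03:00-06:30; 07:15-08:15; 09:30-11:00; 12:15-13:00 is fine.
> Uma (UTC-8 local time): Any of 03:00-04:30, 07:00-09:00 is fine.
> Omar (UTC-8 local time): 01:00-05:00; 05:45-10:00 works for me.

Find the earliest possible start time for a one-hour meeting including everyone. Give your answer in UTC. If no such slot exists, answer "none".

11:00

Luca in UTC: 09:15-14:30, 15:00-18:15 (add 8h to convert from UTC-8).
Carol in UTC: 10:00-15:15, 15:30-18:45 (add 8h to convert from UTC-8).
Beatriz in UTC: 09:00-12:30, 13:15-14:15, 15:30-17:00, 18:15-19:00 (add 6h to convert from UTC-6).
Uma in UTC: 11:00-12:30, 15:00-17:00 (add 8h to convert from UTC-8).
Omar in UTC: 09:00-13:00, 13:45-18:00 (add 8h to convert from UTC-8).
Luca ∩ Carol: 10:00-14:30, 15:00-15:15, 15:30-18:15.
Luca ∩ Carol ∩ Beatriz: 10:00-12:30, 13:15-14:15, 15:30-17:00.
Luca ∩ Carol ∩ Beatriz ∩ Uma: 11:00-12:30, 15:30-17:00.
Luca ∩ Carol ∩ Beatriz ∩ Uma ∩ Omar: 11:00-12:30, 15:30-17:00.
So the common availability across everyone is 11:00-12:30, 15:30-17:00.
The first common window of at least 60 minutes is 11:00-12:30, so the earliest start is 11:00.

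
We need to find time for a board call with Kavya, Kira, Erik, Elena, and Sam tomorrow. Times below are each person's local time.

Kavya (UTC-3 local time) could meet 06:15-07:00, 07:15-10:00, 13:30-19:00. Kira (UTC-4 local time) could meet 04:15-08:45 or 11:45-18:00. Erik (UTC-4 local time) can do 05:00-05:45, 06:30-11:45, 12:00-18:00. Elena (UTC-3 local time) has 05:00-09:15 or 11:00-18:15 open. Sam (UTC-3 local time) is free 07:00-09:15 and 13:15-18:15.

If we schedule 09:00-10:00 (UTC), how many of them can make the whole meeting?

Kavya in UTC: 09:15-10:00, 10:15-13:00, 16:30-22:00 (add 3h to convert from UTC-3).
Kira in UTC: 08:15-12:45, 15:45-22:00 (add 4h to convert from UTC-4).
Erik in UTC: 09:00-09:45, 10:30-15:45, 16:00-22:00 (add 4h to convert from UTC-4).
Elena in UTC: 08:00-12:15, 14:00-21:15 (add 3h to convert from UTC-3).
Sam in UTC: 10:00-12:15, 16:15-21:15 (add 3h to convert from UTC-3).
Kira and Elena can make the full 09:00-10:00 slot — that's 2.

2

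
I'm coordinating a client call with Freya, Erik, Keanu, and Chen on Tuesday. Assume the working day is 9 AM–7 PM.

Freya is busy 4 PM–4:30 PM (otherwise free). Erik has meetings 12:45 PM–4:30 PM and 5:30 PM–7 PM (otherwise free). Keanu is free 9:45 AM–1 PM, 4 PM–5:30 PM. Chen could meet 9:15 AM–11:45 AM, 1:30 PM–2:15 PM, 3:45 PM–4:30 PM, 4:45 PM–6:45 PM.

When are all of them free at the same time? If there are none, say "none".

Freya free: 09:00-16:00, 16:30-19:00 (invert busy blocks within the working day).
Erik free: 09:00-12:45, 16:30-17:30 (invert busy blocks within the working day).
Keanu free: 09:45-13:00, 16:00-17:30.
Chen free: 09:15-11:45, 13:30-14:15, 15:45-16:30, 16:45-18:45.
Freya ∩ Erik: 09:00-12:45, 16:30-17:30.
Freya ∩ Erik ∩ Keanu: 09:45-12:45, 16:30-17:30.
Freya ∩ Erik ∩ Keanu ∩ Chen: 09:45-11:45, 16:45-17:30.

09:45-11:45, 16:45-17:30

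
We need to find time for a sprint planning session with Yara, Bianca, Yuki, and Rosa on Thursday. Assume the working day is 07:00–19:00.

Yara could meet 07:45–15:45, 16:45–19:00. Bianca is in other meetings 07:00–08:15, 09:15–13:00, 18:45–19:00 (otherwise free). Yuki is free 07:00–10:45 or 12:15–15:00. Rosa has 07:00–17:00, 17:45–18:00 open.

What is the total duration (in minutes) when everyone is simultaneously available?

Yara free: 07:45-15:45, 16:45-19:00.
Bianca free: 08:15-09:15, 13:00-18:45 (invert busy blocks within the working day).
Yuki free: 07:00-10:45, 12:15-15:00.
Rosa free: 07:00-17:00, 17:45-18:00.
Yara ∩ Bianca: 08:15-09:15, 13:00-15:45, 16:45-18:45.
Yara ∩ Bianca ∩ Yuki: 08:15-09:15, 13:00-15:00.
Yara ∩ Bianca ∩ Yuki ∩ Rosa: 08:15-09:15, 13:00-15:00.
Summing the common windows: 60 + 120 = 180 minutes.

180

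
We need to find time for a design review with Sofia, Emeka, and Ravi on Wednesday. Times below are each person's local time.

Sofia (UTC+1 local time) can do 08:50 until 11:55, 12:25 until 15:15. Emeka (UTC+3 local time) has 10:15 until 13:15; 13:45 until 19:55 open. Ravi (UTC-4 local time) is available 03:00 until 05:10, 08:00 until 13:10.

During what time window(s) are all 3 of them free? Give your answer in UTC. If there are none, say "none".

07:50-09:10, 12:00-14:15

Sofia in UTC: 07:50-10:55, 11:25-14:15 (subtract 1h to convert from UTC+1).
Emeka in UTC: 07:15-10:15, 10:45-16:55 (subtract 3h to convert from UTC+3).
Ravi in UTC: 07:00-09:10, 12:00-17:10 (add 4h to convert from UTC-4).
Sofia ∩ Emeka: 07:50-10:15, 10:45-10:55, 11:25-14:15.
Sofia ∩ Emeka ∩ Ravi: 07:50-09:10, 12:00-14:15.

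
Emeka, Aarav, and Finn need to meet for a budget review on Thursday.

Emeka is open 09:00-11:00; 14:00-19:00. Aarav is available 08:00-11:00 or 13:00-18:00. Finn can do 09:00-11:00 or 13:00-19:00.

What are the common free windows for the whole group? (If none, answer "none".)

09:00-11:00, 14:00-18:00

Emeka ∩ Aarav: 09:00-11:00, 14:00-18:00.
Emeka ∩ Aarav ∩ Finn: 09:00-11:00, 14:00-18:00.
So the common availability across everyone is 09:00-11:00, 14:00-18:00.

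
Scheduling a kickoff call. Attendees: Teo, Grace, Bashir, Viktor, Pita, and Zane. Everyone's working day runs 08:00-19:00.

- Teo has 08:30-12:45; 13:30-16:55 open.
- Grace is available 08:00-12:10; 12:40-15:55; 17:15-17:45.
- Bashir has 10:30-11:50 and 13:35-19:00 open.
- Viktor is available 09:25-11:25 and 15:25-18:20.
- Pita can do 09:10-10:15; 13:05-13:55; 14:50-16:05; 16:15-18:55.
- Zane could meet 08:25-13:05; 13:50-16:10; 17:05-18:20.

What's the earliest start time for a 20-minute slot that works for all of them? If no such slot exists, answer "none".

Teo ∩ Grace: 08:30-12:10, 12:40-12:45, 13:30-15:55.
Teo ∩ Grace ∩ Bashir: 10:30-11:50, 13:35-15:55.
Teo ∩ Grace ∩ Bashir ∩ Viktor: 10:30-11:25, 15:25-15:55.
Teo ∩ Grace ∩ Bashir ∩ Viktor ∩ Pita: 15:25-15:55.
Teo ∩ Grace ∩ Bashir ∩ Viktor ∩ Pita ∩ Zane: 15:25-15:55.
The first common window of at least 20 minutes is 15:25-15:55, so the earliest start is 15:25.

15:25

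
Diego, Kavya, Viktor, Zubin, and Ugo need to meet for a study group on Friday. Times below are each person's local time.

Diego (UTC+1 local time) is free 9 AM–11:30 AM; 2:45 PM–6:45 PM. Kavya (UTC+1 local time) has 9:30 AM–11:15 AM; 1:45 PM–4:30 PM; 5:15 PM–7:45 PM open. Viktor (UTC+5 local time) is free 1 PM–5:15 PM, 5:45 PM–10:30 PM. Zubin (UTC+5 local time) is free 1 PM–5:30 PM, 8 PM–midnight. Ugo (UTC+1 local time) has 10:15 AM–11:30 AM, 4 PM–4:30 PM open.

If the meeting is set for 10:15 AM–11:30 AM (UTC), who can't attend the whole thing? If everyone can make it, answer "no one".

Diego in UTC: 08:00-10:30, 13:45-17:45 (subtract 1h to convert from UTC+1).
Kavya in UTC: 08:30-10:15, 12:45-15:30, 16:15-18:45 (subtract 1h to convert from UTC+1).
Viktor in UTC: 08:00-12:15, 12:45-17:30 (subtract 5h to convert from UTC+5).
Zubin in UTC: 08:00-12:30, 15:00-19:00 (subtract 5h to convert from UTC+5).
Ugo in UTC: 09:15-10:30, 15:00-15:30 (subtract 1h to convert from UTC+1).
Diego: not fully free for 10:15-11:30. Kavya: not fully free for 10:15-11:30. Viktor: free for 10:15-11:30. Zubin: free for 10:15-11:30. Ugo: not fully free for 10:15-11:30.

Diego, Kavya, Ugo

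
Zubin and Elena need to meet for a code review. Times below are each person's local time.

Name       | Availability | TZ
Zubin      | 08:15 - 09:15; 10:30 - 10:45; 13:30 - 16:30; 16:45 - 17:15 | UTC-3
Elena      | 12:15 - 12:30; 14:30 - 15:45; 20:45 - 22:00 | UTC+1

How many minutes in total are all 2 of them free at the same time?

Zubin in UTC: 11:15-12:15, 13:30-13:45, 16:30-19:30, 19:45-20:15 (add 3h to convert from UTC-3).
Elena in UTC: 11:15-11:30, 13:30-14:45, 19:45-21:00 (subtract 1h to convert from UTC+1).
Zubin ∩ Elena: 11:15-11:30, 13:30-13:45, 19:45-20:15.
So the common availability across everyone is 11:15-11:30, 13:30-13:45, 19:45-20:15.
Summing the common windows: 15 + 15 + 30 = 60 minutes.

60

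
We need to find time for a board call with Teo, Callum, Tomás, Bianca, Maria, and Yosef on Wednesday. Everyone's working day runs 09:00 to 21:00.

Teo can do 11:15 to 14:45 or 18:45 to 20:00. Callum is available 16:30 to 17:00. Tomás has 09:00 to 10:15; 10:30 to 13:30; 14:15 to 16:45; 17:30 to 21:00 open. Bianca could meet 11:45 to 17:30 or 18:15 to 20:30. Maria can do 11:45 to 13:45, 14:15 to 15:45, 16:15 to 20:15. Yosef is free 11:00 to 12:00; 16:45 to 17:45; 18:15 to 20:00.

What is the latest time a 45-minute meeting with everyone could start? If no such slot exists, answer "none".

none

Teo ∩ Callum: ∅.
Teo ∩ Callum ∩ Tomás: ∅.
Teo ∩ Callum ∩ Tomás ∩ Bianca: ∅.
Teo ∩ Callum ∩ Tomás ∩ Bianca ∩ Maria: ∅.
Teo ∩ Callum ∩ Tomás ∩ Bianca ∩ Maria ∩ Yosef: ∅.
There is no time when everyone is free.
No common window is at least 45 minutes long.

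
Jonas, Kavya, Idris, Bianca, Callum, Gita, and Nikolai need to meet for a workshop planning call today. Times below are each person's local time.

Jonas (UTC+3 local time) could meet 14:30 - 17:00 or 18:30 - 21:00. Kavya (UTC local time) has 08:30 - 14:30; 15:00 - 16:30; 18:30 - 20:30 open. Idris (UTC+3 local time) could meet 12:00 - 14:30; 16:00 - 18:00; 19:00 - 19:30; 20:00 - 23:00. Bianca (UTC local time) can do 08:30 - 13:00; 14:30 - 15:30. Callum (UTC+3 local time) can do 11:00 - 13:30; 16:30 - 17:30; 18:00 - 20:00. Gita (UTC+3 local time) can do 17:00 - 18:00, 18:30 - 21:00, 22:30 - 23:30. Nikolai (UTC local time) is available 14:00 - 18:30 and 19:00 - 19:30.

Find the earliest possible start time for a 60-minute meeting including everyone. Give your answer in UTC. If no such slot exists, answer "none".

none

Jonas in UTC: 11:30-14:00, 15:30-18:00 (subtract 3h to convert from UTC+3).
Kavya in UTC: 08:30-14:30, 15:00-16:30, 18:30-20:30.
Idris in UTC: 09:00-11:30, 13:00-15:00, 16:00-16:30, 17:00-20:00 (subtract 3h to convert from UTC+3).
Bianca in UTC: 08:30-13:00, 14:30-15:30.
Callum in UTC: 08:00-10:30, 13:30-14:30, 15:00-17:00 (subtract 3h to convert from UTC+3).
Gita in UTC: 14:00-15:00, 15:30-18:00, 19:30-20:30 (subtract 3h to convert from UTC+3).
Nikolai in UTC: 14:00-18:30, 19:00-19:30.
Jonas ∩ Kavya: 11:30-14:00, 15:30-16:30.
Jonas ∩ Kavya ∩ Idris: 13:00-14:00, 16:00-16:30.
Jonas ∩ Kavya ∩ Idris ∩ Bianca: ∅.
Jonas ∩ Kavya ∩ Idris ∩ Bianca ∩ Callum: ∅.
Jonas ∩ Kavya ∩ Idris ∩ Bianca ∩ Callum ∩ Gita: ∅.
Jonas ∩ Kavya ∩ Idris ∩ Bianca ∩ Callum ∩ Gita ∩ Nikolai: ∅.
There is no time when everyone is free.
No common window is at least 60 minutes long.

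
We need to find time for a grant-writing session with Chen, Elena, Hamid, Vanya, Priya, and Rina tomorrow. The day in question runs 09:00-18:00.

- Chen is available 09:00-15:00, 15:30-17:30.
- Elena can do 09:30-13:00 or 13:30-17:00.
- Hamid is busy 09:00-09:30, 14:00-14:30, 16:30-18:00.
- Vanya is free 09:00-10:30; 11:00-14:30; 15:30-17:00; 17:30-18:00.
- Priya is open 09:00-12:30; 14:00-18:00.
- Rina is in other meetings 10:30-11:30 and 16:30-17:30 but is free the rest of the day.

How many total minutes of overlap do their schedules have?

180

Chen free: 09:00-15:00, 15:30-17:30.
Elena free: 09:30-13:00, 13:30-17:00.
Hamid free: 09:30-14:00, 14:30-16:30 (invert busy blocks within the working day).
Vanya free: 09:00-10:30, 11:00-14:30, 15:30-17:00, 17:30-18:00.
Priya free: 09:00-12:30, 14:00-18:00.
Rina free: 09:00-10:30, 11:30-16:30, 17:30-18:00 (invert busy blocks within the working day).
Chen ∩ Elena: 09:30-13:00, 13:30-15:00, 15:30-17:00.
Chen ∩ Elena ∩ Hamid: 09:30-13:00, 13:30-14:00, 14:30-15:00, 15:30-16:30.
Chen ∩ Elena ∩ Hamid ∩ Vanya: 09:30-10:30, 11:00-13:00, 13:30-14:00, 15:30-16:30.
Chen ∩ Elena ∩ Hamid ∩ Vanya ∩ Priya: 09:30-10:30, 11:00-12:30, 15:30-16:30.
Chen ∩ Elena ∩ Hamid ∩ Vanya ∩ Priya ∩ Rina: 09:30-10:30, 11:30-12:30, 15:30-16:30.
So the common availability across everyone is 09:30-10:30, 11:30-12:30, 15:30-16:30.
Summing the common windows: 60 + 60 + 60 = 180 minutes.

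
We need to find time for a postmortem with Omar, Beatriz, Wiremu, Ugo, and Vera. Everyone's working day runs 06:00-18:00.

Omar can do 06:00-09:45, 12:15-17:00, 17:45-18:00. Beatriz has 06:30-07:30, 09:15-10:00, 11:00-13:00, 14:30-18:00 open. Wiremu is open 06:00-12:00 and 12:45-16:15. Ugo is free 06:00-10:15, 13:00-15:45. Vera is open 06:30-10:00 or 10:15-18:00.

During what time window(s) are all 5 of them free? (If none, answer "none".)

06:30-07:30, 09:15-09:45, 14:30-15:45

Omar ∩ Beatriz: 06:30-07:30, 09:15-09:45, 12:15-13:00, 14:30-17:00, 17:45-18:00.
Omar ∩ Beatriz ∩ Wiremu: 06:30-07:30, 09:15-09:45, 12:45-13:00, 14:30-16:15.
Omar ∩ Beatriz ∩ Wiremu ∩ Ugo: 06:30-07:30, 09:15-09:45, 14:30-15:45.
Omar ∩ Beatriz ∩ Wiremu ∩ Ugo ∩ Vera: 06:30-07:30, 09:15-09:45, 14:30-15:45.
Those are the intersection windows.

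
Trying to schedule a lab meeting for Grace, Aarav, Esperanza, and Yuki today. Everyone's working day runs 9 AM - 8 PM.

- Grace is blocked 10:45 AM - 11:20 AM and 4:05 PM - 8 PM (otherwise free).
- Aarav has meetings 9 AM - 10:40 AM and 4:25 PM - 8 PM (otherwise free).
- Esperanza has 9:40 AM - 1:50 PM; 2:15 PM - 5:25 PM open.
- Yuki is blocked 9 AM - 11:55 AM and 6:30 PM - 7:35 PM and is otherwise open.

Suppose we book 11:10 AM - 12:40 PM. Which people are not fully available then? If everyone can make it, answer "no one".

Grace, Yuki

Grace free: 09:00-10:45, 11:20-16:05 (invert busy blocks within the working day).
Aarav free: 10:40-16:25 (invert busy blocks within the working day).
Esperanza free: 09:40-13:50, 14:15-17:25.
Yuki free: 11:55-18:30, 19:35-20:00 (invert busy blocks within the working day).
Grace: not fully free for 11:10-12:40. Aarav: free for 11:10-12:40. Esperanza: free for 11:10-12:40. Yuki: not fully free for 11:10-12:40.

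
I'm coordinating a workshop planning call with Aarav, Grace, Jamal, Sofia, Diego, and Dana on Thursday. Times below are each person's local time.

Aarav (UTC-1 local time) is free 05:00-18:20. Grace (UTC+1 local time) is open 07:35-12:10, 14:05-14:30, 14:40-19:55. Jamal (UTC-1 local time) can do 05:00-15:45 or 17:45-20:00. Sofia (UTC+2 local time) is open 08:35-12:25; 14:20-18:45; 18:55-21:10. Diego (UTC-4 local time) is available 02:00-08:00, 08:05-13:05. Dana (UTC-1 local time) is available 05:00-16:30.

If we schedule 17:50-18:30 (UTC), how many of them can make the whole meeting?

Aarav in UTC: 06:00-19:20 (add 1h to convert from UTC-1).
Grace in UTC: 06:35-11:10, 13:05-13:30, 13:40-18:55 (subtract 1h to convert from UTC+1).
Jamal in UTC: 06:00-16:45, 18:45-21:00 (add 1h to convert from UTC-1).
Sofia in UTC: 06:35-10:25, 12:20-16:45, 16:55-19:10 (subtract 2h to convert from UTC+2).
Diego in UTC: 06:00-12:00, 12:05-17:05 (add 4h to convert from UTC-4).
Dana in UTC: 06:00-17:30 (add 1h to convert from UTC-1).
Aarav, Grace, and Sofia can make the full 17:50-18:30 slot — that's 3.

3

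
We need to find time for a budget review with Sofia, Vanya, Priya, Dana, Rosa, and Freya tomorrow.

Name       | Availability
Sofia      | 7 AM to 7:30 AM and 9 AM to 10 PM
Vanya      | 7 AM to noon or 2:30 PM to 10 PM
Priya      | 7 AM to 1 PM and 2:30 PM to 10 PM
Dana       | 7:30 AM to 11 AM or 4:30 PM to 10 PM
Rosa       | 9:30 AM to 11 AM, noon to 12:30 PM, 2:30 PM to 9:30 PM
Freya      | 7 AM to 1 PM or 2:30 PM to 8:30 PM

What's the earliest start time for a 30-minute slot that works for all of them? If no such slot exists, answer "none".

09:30

Sofia ∩ Vanya: 07:00-07:30, 09:00-12:00, 14:30-22:00.
Sofia ∩ Vanya ∩ Priya: 07:00-07:30, 09:00-12:00, 14:30-22:00.
Sofia ∩ Vanya ∩ Priya ∩ Dana: 09:00-11:00, 16:30-22:00.
Sofia ∩ Vanya ∩ Priya ∩ Dana ∩ Rosa: 09:30-11:00, 16:30-21:30.
Sofia ∩ Vanya ∩ Priya ∩ Dana ∩ Rosa ∩ Freya: 09:30-11:00, 16:30-20:30.
So the common availability across everyone is 09:30-11:00, 16:30-20:30.
The first common window of at least 30 minutes is 09:30-11:00, so the earliest start is 09:30.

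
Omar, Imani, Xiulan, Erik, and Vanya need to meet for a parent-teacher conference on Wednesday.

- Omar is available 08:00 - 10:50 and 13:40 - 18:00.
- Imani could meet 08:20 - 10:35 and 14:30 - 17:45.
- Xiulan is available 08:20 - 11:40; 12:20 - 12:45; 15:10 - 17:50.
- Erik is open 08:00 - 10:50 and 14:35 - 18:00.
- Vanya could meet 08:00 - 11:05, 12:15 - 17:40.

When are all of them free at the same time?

Omar ∩ Imani: 08:20-10:35, 14:30-17:45.
Omar ∩ Imani ∩ Xiulan: 08:20-10:35, 15:10-17:45.
Omar ∩ Imani ∩ Xiulan ∩ Erik: 08:20-10:35, 15:10-17:45.
Omar ∩ Imani ∩ Xiulan ∩ Erik ∩ Vanya: 08:20-10:35, 15:10-17:40.

08:20-10:35, 15:10-17:40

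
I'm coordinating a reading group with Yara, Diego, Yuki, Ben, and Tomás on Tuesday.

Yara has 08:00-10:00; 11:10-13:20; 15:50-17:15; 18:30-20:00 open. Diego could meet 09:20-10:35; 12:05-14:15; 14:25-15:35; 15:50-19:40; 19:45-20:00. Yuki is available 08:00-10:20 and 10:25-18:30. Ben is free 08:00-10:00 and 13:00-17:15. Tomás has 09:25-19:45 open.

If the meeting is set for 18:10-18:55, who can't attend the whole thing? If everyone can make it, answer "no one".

Yara: not fully free for 18:10-18:55. Diego: free for 18:10-18:55. Yuki: not fully free for 18:10-18:55. Ben: not fully free for 18:10-18:55. Tomás: free for 18:10-18:55.

Ben, Yara, Yuki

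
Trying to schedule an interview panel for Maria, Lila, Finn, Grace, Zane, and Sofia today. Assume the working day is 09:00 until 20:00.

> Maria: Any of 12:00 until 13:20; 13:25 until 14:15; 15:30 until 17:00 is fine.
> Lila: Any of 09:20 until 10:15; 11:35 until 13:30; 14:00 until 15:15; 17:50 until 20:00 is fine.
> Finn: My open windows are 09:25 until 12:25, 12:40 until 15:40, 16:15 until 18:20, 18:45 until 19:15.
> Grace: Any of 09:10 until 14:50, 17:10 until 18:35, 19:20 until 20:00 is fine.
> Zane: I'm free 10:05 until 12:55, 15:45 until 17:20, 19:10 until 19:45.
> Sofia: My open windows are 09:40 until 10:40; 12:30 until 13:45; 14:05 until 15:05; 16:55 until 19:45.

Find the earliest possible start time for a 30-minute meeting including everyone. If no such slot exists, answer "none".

none

Maria ∩ Lila: 12:00-13:20, 13:25-13:30, 14:00-14:15.
Maria ∩ Lila ∩ Finn: 12:00-12:25, 12:40-13:20, 13:25-13:30, 14:00-14:15.
Maria ∩ Lila ∩ Finn ∩ Grace: 12:00-12:25, 12:40-13:20, 13:25-13:30, 14:00-14:15.
Maria ∩ Lila ∩ Finn ∩ Grace ∩ Zane: 12:00-12:25, 12:40-12:55.
Maria ∩ Lila ∩ Finn ∩ Grace ∩ Zane ∩ Sofia: 12:40-12:55.
No common window is at least 30 minutes long.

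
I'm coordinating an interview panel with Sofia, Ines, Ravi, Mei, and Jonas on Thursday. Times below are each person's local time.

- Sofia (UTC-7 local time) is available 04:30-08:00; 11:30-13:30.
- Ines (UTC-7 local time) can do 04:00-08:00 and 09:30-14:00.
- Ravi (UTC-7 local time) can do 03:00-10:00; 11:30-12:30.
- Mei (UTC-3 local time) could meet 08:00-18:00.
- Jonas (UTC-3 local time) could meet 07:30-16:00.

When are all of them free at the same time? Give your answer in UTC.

11:30-15:00, 18:30-19:00

Sofia in UTC: 11:30-15:00, 18:30-20:30 (add 7h to convert from UTC-7).
Ines in UTC: 11:00-15:00, 16:30-21:00 (add 7h to convert from UTC-7).
Ravi in UTC: 10:00-17:00, 18:30-19:30 (add 7h to convert from UTC-7).
Mei in UTC: 11:00-21:00 (add 3h to convert from UTC-3).
Jonas in UTC: 10:30-19:00 (add 3h to convert from UTC-3).
Sofia ∩ Ines: 11:30-15:00, 18:30-20:30.
Sofia ∩ Ines ∩ Ravi: 11:30-15:00, 18:30-19:30.
Sofia ∩ Ines ∩ Ravi ∩ Mei: 11:30-15:00, 18:30-19:30.
Sofia ∩ Ines ∩ Ravi ∩ Mei ∩ Jonas: 11:30-15:00, 18:30-19:00.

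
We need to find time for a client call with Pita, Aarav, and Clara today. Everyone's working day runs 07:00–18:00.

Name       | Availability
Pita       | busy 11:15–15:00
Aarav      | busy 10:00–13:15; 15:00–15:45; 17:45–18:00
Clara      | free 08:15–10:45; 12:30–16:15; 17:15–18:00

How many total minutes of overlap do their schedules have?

Pita free: 07:00-11:15, 15:00-18:00 (invert busy blocks within the working day).
Aarav free: 07:00-10:00, 13:15-15:00, 15:45-17:45 (invert busy blocks within the working day).
Clara free: 08:15-10:45, 12:30-16:15, 17:15-18:00.
Pita ∩ Aarav: 07:00-10:00, 15:45-17:45.
Pita ∩ Aarav ∩ Clara: 08:15-10:00, 15:45-16:15, 17:15-17:45.
Summing the common windows: 105 + 30 + 30 = 165 minutes.

165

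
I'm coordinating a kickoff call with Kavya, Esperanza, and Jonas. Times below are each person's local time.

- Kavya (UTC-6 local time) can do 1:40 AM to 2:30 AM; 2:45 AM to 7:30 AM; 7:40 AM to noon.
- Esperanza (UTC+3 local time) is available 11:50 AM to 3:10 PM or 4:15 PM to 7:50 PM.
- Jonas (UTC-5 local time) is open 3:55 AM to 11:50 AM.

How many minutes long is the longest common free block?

Kavya in UTC: 07:40-08:30, 08:45-13:30, 13:40-18:00 (add 6h to convert from UTC-6).
Esperanza in UTC: 08:50-12:10, 13:15-16:50 (subtract 3h to convert from UTC+3).
Jonas in UTC: 08:55-16:50 (add 5h to convert from UTC-5).
Kavya ∩ Esperanza: 08:50-12:10, 13:15-13:30, 13:40-16:50.
Kavya ∩ Esperanza ∩ Jonas: 08:55-12:10, 13:15-13:30, 13:40-16:50.
The longest is 08:55-12:10 at 195 minutes.

195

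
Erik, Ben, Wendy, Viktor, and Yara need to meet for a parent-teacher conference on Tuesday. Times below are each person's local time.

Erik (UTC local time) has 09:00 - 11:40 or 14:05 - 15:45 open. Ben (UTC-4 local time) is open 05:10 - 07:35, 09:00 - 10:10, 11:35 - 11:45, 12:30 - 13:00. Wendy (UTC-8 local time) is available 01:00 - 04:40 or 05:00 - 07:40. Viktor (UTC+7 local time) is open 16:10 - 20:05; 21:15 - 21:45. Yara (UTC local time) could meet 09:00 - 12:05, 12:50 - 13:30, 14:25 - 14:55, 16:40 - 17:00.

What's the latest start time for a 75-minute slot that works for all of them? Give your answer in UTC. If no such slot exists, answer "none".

10:20

Erik in UTC: 09:00-11:40, 14:05-15:45.
Ben in UTC: 09:10-11:35, 13:00-14:10, 15:35-15:45, 16:30-17:00 (add 4h to convert from UTC-4).
Wendy in UTC: 09:00-12:40, 13:00-15:40 (add 8h to convert from UTC-8).
Viktor in UTC: 09:10-13:05, 14:15-14:45 (subtract 7h to convert from UTC+7).
Yara in UTC: 09:00-12:05, 12:50-13:30, 14:25-14:55, 16:40-17:00.
Erik ∩ Ben: 09:10-11:35, 14:05-14:10, 15:35-15:45.
Erik ∩ Ben ∩ Wendy: 09:10-11:35, 14:05-14:10, 15:35-15:40.
Erik ∩ Ben ∩ Wendy ∩ Viktor: 09:10-11:35.
Erik ∩ Ben ∩ Wendy ∩ Viktor ∩ Yara: 09:10-11:35.
The last common window of at least 75 minutes is 09:10-11:35; a 75-minute meeting can start as late as 10:20 and still end by 11:35.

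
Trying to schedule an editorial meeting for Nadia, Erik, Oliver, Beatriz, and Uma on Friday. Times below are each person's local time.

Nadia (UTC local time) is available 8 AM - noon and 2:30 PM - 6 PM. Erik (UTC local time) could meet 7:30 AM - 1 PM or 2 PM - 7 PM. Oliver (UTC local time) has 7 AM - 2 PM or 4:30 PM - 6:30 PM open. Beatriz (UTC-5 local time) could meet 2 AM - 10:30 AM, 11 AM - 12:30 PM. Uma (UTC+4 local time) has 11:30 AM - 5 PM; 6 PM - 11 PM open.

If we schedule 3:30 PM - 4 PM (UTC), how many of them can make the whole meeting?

Nadia in UTC: 08:00-12:00, 14:30-18:00.
Erik in UTC: 07:30-13:00, 14:00-19:00.
Oliver in UTC: 07:00-14:00, 16:30-18:30.
Beatriz in UTC: 07:00-15:30, 16:00-17:30 (add 5h to convert from UTC-5).
Uma in UTC: 07:30-13:00, 14:00-19:00 (subtract 4h to convert from UTC+4).
Nadia, Erik, and Uma can make the full 15:30-16:00 slot — that's 3.

3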